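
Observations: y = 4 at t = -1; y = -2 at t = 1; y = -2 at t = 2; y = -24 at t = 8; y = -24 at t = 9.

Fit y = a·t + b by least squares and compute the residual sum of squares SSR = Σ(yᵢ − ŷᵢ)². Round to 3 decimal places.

SSR = 10.792

The normal system MᵀM·[a, b]ᵀ = Mᵀy is [[151, 19]; [19, 5]]·[a, b]ᵀ = [-418, -48]ᵀ.
Eliminating b: 5·(row 1) − 19·(row 2) gives 394·a = 5·(-418) − 19·(-48) = -1178, so a = -589/197.
Then b = ((-48) − 19·(-589/197))/5 = 347/197.
Residuals: -148/197, -152/197, 437/197, -363/197, 226/197; SSR = 2126/197.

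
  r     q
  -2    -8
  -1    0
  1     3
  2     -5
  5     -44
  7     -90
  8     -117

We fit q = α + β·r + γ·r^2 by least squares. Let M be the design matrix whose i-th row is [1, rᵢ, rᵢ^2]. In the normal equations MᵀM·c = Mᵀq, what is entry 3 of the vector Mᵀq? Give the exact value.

-13047

Entry 3 ↔ basis r^2, so (Mᵀq)_{3} = Σᵢ (r^2)·qᵢ = (4)·(-8) + (1)·(0) + (1)·(3) + (4)·(-5) + (25)·(-44) + (49)·(-90) + (64)·(-117) = -13047.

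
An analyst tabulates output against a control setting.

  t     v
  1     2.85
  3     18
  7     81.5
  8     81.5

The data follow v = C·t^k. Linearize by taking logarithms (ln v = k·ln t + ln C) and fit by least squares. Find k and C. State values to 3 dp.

k = 1.660, C = 2.882

Let Y = ln v. Fitting Y = k·ln t + ln C by least squares:
Σln t = 5.1240, Σ(ln t)² = 9.3176, Σln v = 12.7389, Σln t·ln v = 20.8894.
Normal system: [[9.3176, 5.1240]; [5.1240, 4]]·[k, ln C]ᵀ = [20.8894, 12.7389]ᵀ.
Solving (det = 11.0154): k = 1.65985, ln C = 1.05847, so C = exp(1.05847) = 2.88196.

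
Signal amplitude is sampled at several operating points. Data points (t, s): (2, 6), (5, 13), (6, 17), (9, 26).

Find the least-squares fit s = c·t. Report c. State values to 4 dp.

With design matrix X, XᵀX = [[146]] and Xᵀs = [413]ᵀ.
c = 413/146 = 2.82877.

c = 2.8288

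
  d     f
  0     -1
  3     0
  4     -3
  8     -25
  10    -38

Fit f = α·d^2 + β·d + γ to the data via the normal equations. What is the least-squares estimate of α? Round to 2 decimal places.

The normal system AᵀA·[α, β, γ]ᵀ = Aᵀf is [[14433, 1603, 189]; [1603, 189, 25]; [189, 25, 5]]·[α, β, γ]ᵀ = [-5448, -592, -67]ᵀ.
Solving the 3×3 system (Gaussian elimination) gives α = -43699/83798, β = 112779/83798, γ = -17483/41899.

α = -0.52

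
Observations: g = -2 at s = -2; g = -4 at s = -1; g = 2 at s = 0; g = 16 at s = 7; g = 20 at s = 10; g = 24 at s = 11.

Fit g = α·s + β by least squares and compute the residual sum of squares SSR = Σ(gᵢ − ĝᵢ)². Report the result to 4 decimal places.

With design matrix M, MᵀM = [[275, 25]; [25, 6]] and Mᵀg = [584, 56]ᵀ.
det = 275·6 − 25² = 1025.
α = (584·6 − 25·56)/1025 = 2104/1025; β = (275·56 − 25·584)/1025 = 32/41.
Residuals: 1358/1025, -2796/1025, 50/41, 872/1025, -268/205, 16/25; SSR = 13864/1025.

SSR = 13.5259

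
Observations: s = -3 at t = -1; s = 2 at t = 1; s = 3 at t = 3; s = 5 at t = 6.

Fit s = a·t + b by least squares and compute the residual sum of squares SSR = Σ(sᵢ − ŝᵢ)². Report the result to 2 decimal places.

MᵀM·[a, b]ᵀ = Mᵀs reads: 47·a + 9·b = 44;  9·a + 4·b = 7.
(Σt·t = 47, Σt = 9, Σ1 = 4, Σt·s = 44, Σs = 7.)
det = 47·4 − 9² = 107.
a = (44·4 − 9·7)/107 = 113/107; b = (47·7 − 9·44)/107 = -67/107.
Residuals: -141/107, 168/107, 49/107, -76/107; SSR = 526/107.

SSR = 4.92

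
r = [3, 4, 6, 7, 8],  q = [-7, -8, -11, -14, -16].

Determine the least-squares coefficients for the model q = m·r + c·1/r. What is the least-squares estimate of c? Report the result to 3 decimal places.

MᵀM·[m, c]ᵀ = Mᵀq reads: 174·m + 5·c = -345;  5·m + (6701/28224)·c = -61/6.
(Σr·r = 174, Σr·1/r = 5, Σ1/r·1/r = 6701/28224, Σr·q = -345, Σ1/r·q = -61/6.)
Determinant 174·(6701/28224) − 5² = 76729/4704.
m = ((-345)·(6701/28224) − 5·(-61/6))/(76729/4704) = -292375/153458; c = (174·(-61/6) − 5·(-345))/(76729/4704) = -206976/76729.

c = -2.697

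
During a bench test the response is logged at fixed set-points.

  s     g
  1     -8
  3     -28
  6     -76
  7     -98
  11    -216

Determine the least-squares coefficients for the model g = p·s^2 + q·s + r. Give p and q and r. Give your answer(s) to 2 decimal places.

Entries of MᵀM: Σs^2·s^2 = 18420, Σs^2·s = 1918, Σs^2 = 216, Σs·s = 216, Σs = 28, Σ1 = 5.
For Mᵀg: Σs^2·g = -33934, Σs·g = -3610, Σg = -426.
Normal equations: [[18420, 1918, 216]; [1918, 216, 28]; [216, 28, 5]]·[p, q, r]ᵀ = [-33934, -3610, -426]ᵀ.
Solving the 3×3 system (Gaussian elimination) gives p = -65073/45283, q = -22555/6469, r = -162802/45283.

p = -1.44, q = -3.49, r = -3.60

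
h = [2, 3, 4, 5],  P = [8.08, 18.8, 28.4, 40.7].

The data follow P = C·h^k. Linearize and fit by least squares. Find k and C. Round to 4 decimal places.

With ln Pᵢ as the transformed response and ln hᵢ as the regressor:
XᵀX = [[6.1995, 4.7875]; [4.7875, 4]], rhs = [15.2755, 12.0759]ᵀ  (here Σln h = 4.7875, Σ(ln h)² = 6.1995, Σln P = 12.0759, Σln h·ln P = 15.2755).
Slope k = (n·Σln h·ln P − Σln h·Σln P)/(n·Σ(ln h)² − (Σln h)²) = (4·15.2755 − 4.7875·12.0759)/1.8779 = 1.75123; ln C = (Σln P − k·Σln h)/n = 0.92297, so C = exp(0.92297) = 2.51676.

k = 1.7512, C = 2.5168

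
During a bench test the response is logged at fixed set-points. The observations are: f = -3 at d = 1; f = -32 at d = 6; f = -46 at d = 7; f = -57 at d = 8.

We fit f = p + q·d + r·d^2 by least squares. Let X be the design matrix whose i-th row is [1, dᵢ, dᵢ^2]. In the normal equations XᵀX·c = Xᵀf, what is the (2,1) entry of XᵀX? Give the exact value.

22

Row 2 ↔ basis d, column 1 ↔ basis 1, so (XᵀX)_{2,1} = Σᵢ d = (1)·(1) + (6)·(1) + (7)·(1) + (8)·(1) = 22.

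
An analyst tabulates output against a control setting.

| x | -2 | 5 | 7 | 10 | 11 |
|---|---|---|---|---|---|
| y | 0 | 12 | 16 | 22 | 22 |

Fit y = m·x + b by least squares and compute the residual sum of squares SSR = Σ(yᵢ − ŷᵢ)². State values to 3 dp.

Entries of AᵀA: Σx·x = 299, Σx = 31, Σ1 = 5.
For Aᵀy: Σx·y = 634, Σy = 72.
AᵀA·[m, b]ᵀ = Aᵀy becomes [[299, 31]; [31, 5]]·[m, b]ᵀ = [634, 72]ᵀ.
det = 299·5 − 31² = 534.
m = (634·5 − 31·72)/534 = 469/267; b = (299·72 − 31·634)/534 = 937/267.
Residuals: 1/267, -26/89, 52/267, 247/267, -74/89; SSR = 446/267.

SSR = 1.670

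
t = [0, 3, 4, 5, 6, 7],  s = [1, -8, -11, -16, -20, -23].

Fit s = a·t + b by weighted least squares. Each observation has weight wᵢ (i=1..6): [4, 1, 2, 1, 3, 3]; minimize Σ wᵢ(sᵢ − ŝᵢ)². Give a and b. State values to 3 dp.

Compute the Gram sums: Σwᵢ·t·t = 321, Σwᵢ·t = 55, Σwᵢ·1 = 14.
And Σwᵢ·t·s = -1035, Σwᵢ·s = -171.
Normal equations: [[321, 55]; [55, 14]]·[a, b]ᵀ = [-1035, -171]ᵀ.
Eliminating b: 14·(row 1) − 55·(row 2) gives 1469·a = 14·(-1035) − 55·(-171) = -5085, so a = -45/13.
Then b = ((-171) − 55·(-45/13))/14 = 18/13.

a = -3.462, b = 1.385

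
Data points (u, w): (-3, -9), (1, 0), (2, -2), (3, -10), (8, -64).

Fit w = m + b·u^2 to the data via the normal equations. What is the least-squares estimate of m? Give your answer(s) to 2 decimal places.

XᵀX·[m, b]ᵀ = Xᵀw reads: 5·m + 87·b = -85;  87·m + 4275·b = -4275.
(Σ1 = 5, Σu^2 = 87, Σu^2·u^2 = 4275, Σw = -85, Σu^2·w = -4275.)
det = 5·4275 − 87² = 13806.
m = ((-85)·4275 − 87·(-4275))/13806 = 475/767; b = (5·(-4275) − 87·(-85))/13806 = -2330/2301.

m = 0.62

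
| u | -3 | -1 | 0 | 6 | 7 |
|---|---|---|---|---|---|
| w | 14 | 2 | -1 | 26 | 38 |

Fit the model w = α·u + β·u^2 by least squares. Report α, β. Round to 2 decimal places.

α = -1.63, β = 1.00

Normal-equation sums: Σu·u = 95, Σu·u^2 = 531, Σu^2·u^2 = 3779.
For Aᵀw: Σu·w = 378, Σu^2·w = 2926.
AᵀA·[α, β]ᵀ = Aᵀw becomes [[95, 531]; [531, 3779]]·[α, β]ᵀ = [378, 2926]ᵀ.
Δ = 95·3779 − 531² = 77044.
α = (378·3779 − 531·2926)/77044 = -31311/19261; β = (95·2926 − 531·378)/77044 = 19313/19261.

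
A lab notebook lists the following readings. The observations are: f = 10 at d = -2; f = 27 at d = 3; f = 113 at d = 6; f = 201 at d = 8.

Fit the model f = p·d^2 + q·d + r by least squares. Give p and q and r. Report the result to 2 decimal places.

Compute the Gram sums: Σd^2·d^2 = 5489, Σd^2·d = 747, Σd^2 = 113, Σd·d = 113, Σd = 15, Σ1 = 4.
For Aᵀf: Σd^2·f = 17215, Σd·f = 2347, Σf = 351.
Row-reducing yields p = 2947/940, q = 287/940, r = -461/235.

p = 3.14, q = 0.31, r = -1.96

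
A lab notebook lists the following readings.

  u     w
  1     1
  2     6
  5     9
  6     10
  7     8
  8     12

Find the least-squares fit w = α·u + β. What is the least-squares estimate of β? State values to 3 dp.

Entries of AᵀA: Σu·u = 179, Σu = 29, Σ1 = 6.
Moment sums: Σu·w = 270, Σw = 46.
AᵀA·[α, β]ᵀ = Aᵀw becomes [[179, 29]; [29, 6]]·[α, β]ᵀ = [270, 46]ᵀ.
Determinant 179·6 − 29² = 233.
α = (270·6 − 29·46)/233 = 286/233; β = (179·46 − 29·270)/233 = 404/233.

β = 1.734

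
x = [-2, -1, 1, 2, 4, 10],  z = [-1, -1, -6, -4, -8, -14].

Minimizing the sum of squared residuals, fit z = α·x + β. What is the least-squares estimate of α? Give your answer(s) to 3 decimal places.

The normal system MᵀM·[α, β]ᵀ = Mᵀz is [[126, 14]; [14, 6]]·[α, β]ᵀ = [-183, -34]ᵀ.
det = 126·6 − 14² = 560.
α = ((-183)·6 − 14·(-34))/560 = -311/280; β = (126·(-34) − 14·(-183))/560 = -123/40.

α = -1.111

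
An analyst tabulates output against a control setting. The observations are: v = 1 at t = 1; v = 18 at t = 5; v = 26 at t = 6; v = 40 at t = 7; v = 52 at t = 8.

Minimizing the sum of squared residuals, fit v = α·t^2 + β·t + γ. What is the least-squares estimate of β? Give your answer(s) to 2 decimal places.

β = -2.19

Sums needed: Σt^2·t^2 = 8419, Σt^2·t = 1197, Σt^2 = 175, Σt·t = 175, Σt = 27, Σ1 = 5.
Right-hand side: Σt^2·v = 6675, Σt·v = 943, Σv = 137.
Solving the 3×3 system (Gaussian elimination) gives α = 4612/4351, β = -9524/4351, γ = 9227/4351.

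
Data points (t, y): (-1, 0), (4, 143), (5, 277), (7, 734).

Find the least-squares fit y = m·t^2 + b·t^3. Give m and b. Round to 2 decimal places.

m = 1.12, b = 1.98

Setting ∂/∂m … = 0 gives: 3283·m + 20955·b = 45179;  20955·m + 137371·b = 295539.
(Σt^2·t^2 = 3283, Σt^2·t^3 = 20955, Σt^3·t^3 = 137371, Σt^2·y = 45179, Σt^3·y = 295539.)
Determinant 3283·137371 − 20955² = 11876968.
m = (45179·137371 − 20955·295539)/11876968 = 1658083/1484621; b = (3283·295539 − 20955·45179)/11876968 = 2941074/1484621.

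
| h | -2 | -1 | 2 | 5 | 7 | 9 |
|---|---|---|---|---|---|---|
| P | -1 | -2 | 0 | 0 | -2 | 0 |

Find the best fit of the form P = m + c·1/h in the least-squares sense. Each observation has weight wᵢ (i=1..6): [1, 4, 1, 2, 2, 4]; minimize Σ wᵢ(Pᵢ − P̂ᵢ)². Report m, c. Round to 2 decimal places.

Normal-equation sums: Σwᵢ·1 = 14, Σwᵢ·1/h = -904/315, Σwᵢ·1/h·1/h = 926801/198450.
Moment sums: Σwᵢ·P = -13, Σwᵢ·1/h·P = 111/14.
det = 14·(926801/198450) − (-904/315)² = 5670391/99225.
m = ((-13)·(926801/198450) − (-904/315)·(111/14))/(5670391/99225) = -7532933/11340782; c = (14·(111/14) − (-904/315)·(-13))/(5670391/99225) = 7312095/5670391.

m = -0.66, c = 1.29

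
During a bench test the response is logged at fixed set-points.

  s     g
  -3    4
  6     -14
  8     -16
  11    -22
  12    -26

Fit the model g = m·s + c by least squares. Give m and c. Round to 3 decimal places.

m = -1.924, c = -1.714

From the data, Σs·s = 374, Σs = 34, Σ1 = 5.
Right-hand side: Σs·g = -778, Σg = -74.
Eliminating c: 5·(row 1) − 34·(row 2) gives 714·m = 5·(-778) − 34·(-74) = -1374, so m = -229/119.
Then c = ((-74) − 34·(-229/119))/5 = -12/7.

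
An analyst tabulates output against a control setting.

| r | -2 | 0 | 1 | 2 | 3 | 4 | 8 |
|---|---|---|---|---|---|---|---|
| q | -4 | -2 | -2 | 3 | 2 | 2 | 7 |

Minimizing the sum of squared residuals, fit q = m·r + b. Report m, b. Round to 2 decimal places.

Compute the Gram sums: Σr·r = 98, Σr = 16, Σ1 = 7.
Moment sums: Σr·q = 82, Σq = 6.
Normal equations: [[98, 16]; [16, 7]]·[m, b]ᵀ = [82, 6]ᵀ.
Eliminating b: 7·(row 1) − 16·(row 2) gives 430·m = 7·82 − 16·6 = 478, so m = 239/215.
Then b = (6 − 16·(239/215))/7 = -362/215.

m = 1.11, b = -1.68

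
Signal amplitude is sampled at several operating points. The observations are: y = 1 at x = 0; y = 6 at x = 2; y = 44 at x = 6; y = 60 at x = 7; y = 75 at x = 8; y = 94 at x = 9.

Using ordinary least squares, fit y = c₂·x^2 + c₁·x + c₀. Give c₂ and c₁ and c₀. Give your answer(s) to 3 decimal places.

c₂ = 1.048, c₁ = 0.977, c₀ = 0.591

Entries of AᵀA: Σx^2·x^2 = 14370, Σx^2·x = 1808, Σx^2 = 234, Σx·x = 234, Σx = 32, Σ1 = 6.
Moment sums: Σx^2·y = 16962, Σx·y = 2142, Σy = 280.
Normal equations: [[14370, 1808, 234]; [1808, 234, 32]; [234, 32, 6]]·[c₂, c₁, c₀]ᵀ = [16962, 2142, 280]ᵀ.
Row-reducing yields c₂ = 2911/2778, c₁ = 2261/2315, c₀ = 8203/13890.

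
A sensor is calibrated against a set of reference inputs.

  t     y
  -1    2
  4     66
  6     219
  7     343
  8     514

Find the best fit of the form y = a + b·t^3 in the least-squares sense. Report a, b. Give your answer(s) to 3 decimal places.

a = 2.616, b = 0.997

Compute the Gram sums: Σ1 = 5, Σt^3 = 1134, Σt^3·t^3 = 430546.
Right-hand side: Σy = 1144, Σt^3·y = 432343.
Eliminating b: 430546·(row 1) − 1134·(row 2) gives 866774·a = 430546·1144 − 1134·432343 = 2267662, so a = 1133831/433387.
Then b = (432343 − 1134·(1133831/433387))/430546 = 864419/866774.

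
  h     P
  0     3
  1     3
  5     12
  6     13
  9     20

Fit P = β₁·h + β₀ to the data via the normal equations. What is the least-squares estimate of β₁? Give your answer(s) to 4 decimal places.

From the data, Σh·h = 143, Σh = 21, Σ1 = 5.
Moment sums: Σh·P = 321, ΣP = 51.
Eliminating β₀: 5·(row 1) − 21·(row 2) gives 274·β₁ = 5·321 − 21·51 = 534, so β₁ = 267/137.
Then β₀ = (51 − 21·(267/137))/5 = 276/137.

β₁ = 1.9489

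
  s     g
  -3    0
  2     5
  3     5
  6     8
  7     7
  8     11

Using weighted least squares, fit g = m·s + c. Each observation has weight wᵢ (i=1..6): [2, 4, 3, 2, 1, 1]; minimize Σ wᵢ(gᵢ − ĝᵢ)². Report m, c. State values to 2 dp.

m = 0.86, c = 2.79

Setting ∂/∂m … = 0 gives: 246·m + 38·c = 318;  38·m + 13·c = 69.
Δ = 246·13 − 38² = 1754.
m = (318·13 − 38·69)/1754 = 756/877; c = (246·69 − 38·318)/1754 = 2445/877.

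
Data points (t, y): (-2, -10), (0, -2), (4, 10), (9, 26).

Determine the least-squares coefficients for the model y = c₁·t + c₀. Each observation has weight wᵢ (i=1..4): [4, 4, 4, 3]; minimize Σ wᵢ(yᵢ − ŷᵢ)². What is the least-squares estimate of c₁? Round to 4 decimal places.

Normal-equation sums: Σwᵢ·t·t = 323, Σwᵢ·t = 35, Σwᵢ·1 = 15.
Right-hand side: Σwᵢ·t·y = 942, Σwᵢ·y = 70.
Normal equations: [[323, 35]; [35, 15]]·[c₁, c₀]ᵀ = [942, 70]ᵀ.
Δ = 323·15 − 35² = 3620.
c₁ = (942·15 − 35·70)/3620 = 584/181; c₀ = (323·70 − 35·942)/3620 = -518/181.

c₁ = 3.2265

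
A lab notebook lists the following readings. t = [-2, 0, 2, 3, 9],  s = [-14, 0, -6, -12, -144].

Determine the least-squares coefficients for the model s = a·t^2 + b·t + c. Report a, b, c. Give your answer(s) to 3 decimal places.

a = -2.012, b = 2.228, c = -1.115

Setting ∂/∂a … = 0 gives: 6674·a + 756·b + 98·c = -11852;  756·a + 98·b + 12·c = -1316;  98·a + 12·b + 5·c = -176.
Inverting the 3×3 Gram matrix, [a, b, c]ᵀ = [-48358/24037, 53546/24037, -26796/24037]ᵀ.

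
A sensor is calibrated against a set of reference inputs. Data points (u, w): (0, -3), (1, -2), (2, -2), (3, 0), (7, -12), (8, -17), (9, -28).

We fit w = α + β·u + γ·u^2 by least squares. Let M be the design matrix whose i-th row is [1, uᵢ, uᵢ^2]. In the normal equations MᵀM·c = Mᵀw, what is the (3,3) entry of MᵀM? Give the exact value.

Row 3 ↔ basis u^2, column 3 ↔ basis u^2, so (MᵀM)_{3,3} = Σᵢ (u^2)·(u^2) = (0)·(0) + (1)·(1) + (4)·(4) + (9)·(9) + (49)·(49) + (64)·(64) + (81)·(81) = 13156.

13156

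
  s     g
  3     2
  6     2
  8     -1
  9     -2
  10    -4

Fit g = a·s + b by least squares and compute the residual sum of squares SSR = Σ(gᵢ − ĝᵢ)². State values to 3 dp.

Normal-equation sums: Σs·s = 290, Σs = 36, Σ1 = 5.
And Σs·g = -48, Σg = -3.
Normal equations: [[290, 36]; [36, 5]]·[a, b]ᵀ = [-48, -3]ᵀ.
Eliminating b: 5·(row 1) − 36·(row 2) gives 154·a = 5·(-48) − 36·(-3) = -132, so a = -6/7.
Then b = ((-3) − 36·(-6/7))/5 = 39/7.
Residuals: -1, 11/7, 2/7, 1/7, -1; SSR = 32/7.

SSR = 4.571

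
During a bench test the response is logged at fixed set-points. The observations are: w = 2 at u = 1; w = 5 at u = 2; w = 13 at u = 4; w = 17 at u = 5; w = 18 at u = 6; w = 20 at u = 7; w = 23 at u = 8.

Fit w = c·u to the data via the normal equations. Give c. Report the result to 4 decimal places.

From the data, Σu·u = 195.
And Σu·w = 581.
So XᵀX·[c]ᵀ = Xᵀw: [[195]]·[c]ᵀ = [581]ᵀ.
c = 581/195 = 2.97949.

c = 2.9795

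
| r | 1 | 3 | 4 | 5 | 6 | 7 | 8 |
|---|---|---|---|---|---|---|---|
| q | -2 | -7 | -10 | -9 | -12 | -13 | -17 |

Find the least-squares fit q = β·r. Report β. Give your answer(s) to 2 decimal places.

β = -2.04

Setting ∂/∂β … = 0 gives: 200·β = -407.
β = (-407)/200 = -2.035.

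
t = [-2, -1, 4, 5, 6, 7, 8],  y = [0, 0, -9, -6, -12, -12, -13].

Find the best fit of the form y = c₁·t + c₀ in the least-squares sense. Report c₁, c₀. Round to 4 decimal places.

Entries of XᵀX: Σt·t = 195, Σt = 27, Σ1 = 7.
Right-hand side: Σt·y = -326, Σy = -52.
So XᵀX·[c₁, c₀]ᵀ = Xᵀy: [[195, 27]; [27, 7]]·[c₁, c₀]ᵀ = [-326, -52]ᵀ.
Eliminating c₀: 7·(row 1) − 27·(row 2) gives 636·c₁ = 7·(-326) − 27·(-52) = -878, so c₁ = -439/318.
Then c₀ = ((-52) − 27·(-439/318))/7 = -223/106.

c₁ = -1.3805, c₀ = -2.1038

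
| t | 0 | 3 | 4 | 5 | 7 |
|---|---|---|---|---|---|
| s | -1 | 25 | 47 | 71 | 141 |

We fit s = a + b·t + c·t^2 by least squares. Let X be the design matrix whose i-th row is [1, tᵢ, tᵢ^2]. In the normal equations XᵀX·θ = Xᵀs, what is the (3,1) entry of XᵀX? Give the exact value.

99

Row 3 ↔ basis t^2, column 1 ↔ basis 1, so (XᵀX)_{3,1} = Σᵢ t^2 = (0)·(1) + (9)·(1) + (16)·(1) + (25)·(1) + (49)·(1) = 99.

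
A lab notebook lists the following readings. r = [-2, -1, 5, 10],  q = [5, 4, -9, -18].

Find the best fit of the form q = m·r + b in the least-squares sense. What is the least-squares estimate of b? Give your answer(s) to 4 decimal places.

b = 1.4043

Normal-equation sums: Σr·r = 130, Σr = 12, Σ1 = 4.
Right-hand side: Σr·q = -239, Σq = -18.
So XᵀX·[m, b]ᵀ = Xᵀq: [[130, 12]; [12, 4]]·[m, b]ᵀ = [-239, -18]ᵀ.
Determinant 130·4 − 12² = 376.
m = ((-239)·4 − 12·(-18))/376 = -185/94; b = (130·(-18) − 12·(-239))/376 = 66/47.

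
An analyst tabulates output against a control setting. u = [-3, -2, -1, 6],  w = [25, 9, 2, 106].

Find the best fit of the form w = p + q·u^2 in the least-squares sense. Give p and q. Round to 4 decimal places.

Setting ∂/∂p … = 0 gives: 4·p + 50·q = 142;  50·p + 1394·q = 4079.
(Σ1 = 4, Σu^2 = 50, Σu^2·u^2 = 1394, Σw = 142, Σu^2·w = 4079.)
Δ = 4·1394 − 50² = 3076.
p = (142·1394 − 50·4079)/3076 = -3001/1538; q = (4·4079 − 50·142)/3076 = 2304/769.

p = -1.9512, q = 2.9961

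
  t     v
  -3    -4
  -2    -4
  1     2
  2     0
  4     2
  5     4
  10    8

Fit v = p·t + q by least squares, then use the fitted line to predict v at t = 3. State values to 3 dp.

v̂ = 1.680

Normal-equation sums: Σt·t = 159, Σt = 17, Σ1 = 7.
Right-hand side: Σt·v = 130, Σv = 8.
XᵀX·[p, q]ᵀ = Xᵀv becomes [[159, 17]; [17, 7]]·[p, q]ᵀ = [130, 8]ᵀ.
Eliminating q: 7·(row 1) − 17·(row 2) gives 824·p = 7·130 − 17·8 = 774, so p = 387/412.
Then q = (8 − 17·(387/412))/7 = -469/412.
At t = 3: v̂ = (387/412)·(3) + (-469/412)·(1) = 173/103.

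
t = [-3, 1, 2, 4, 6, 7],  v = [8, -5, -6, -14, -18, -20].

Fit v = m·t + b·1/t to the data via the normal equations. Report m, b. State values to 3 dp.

Compute the Gram sums: Σt·t = 115, Σt·1/t = 6, Σ1/t·1/t = 10385/7056.
Right-hand side: Σt·v = -345, Σ1/t·v = -841/42.
XᵀX·[m, b]ᵀ = Xᵀv becomes [[115, 6]; [6, 10385/7056]]·[m, b]ᵀ = [-345, -841/42]ᵀ.
Eliminating b: (10385/7056)·(row 1) − 6·(row 2) gives (940259/7056)·m = (10385/7056)·(-345) − 6·(-841/42) = -911699/2352, so m = -2735097/940259.
Then b = ((-841/42) − 6·(-2735097/940259))/(10385/7056) = -1642200/940259.

m = -2.909, b = -1.747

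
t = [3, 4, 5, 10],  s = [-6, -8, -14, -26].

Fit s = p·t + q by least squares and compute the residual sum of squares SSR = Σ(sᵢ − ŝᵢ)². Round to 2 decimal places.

The normal equations are: 150·p + 22·q = -380;  22·p + 4·q = -54.
det = 150·4 − 22² = 116.
p = ((-380)·4 − 22·(-54))/116 = -83/29; q = (150·(-54) − 22·(-380))/116 = 65/29.
Residuals: 10/29, 35/29, -56/29, 11/29; SSR = 158/29.

SSR = 5.45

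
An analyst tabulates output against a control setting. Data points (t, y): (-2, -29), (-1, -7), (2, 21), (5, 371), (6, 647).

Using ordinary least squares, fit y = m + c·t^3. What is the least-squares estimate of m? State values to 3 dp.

With design matrix M, MᵀM = [[5, 340]; [340, 62410]] and Mᵀy = [1003, 186534]ᵀ.
det = 5·62410 − 340² = 196450.
m = (1003·62410 − 340·186534)/196450 = -82433/19645; c = (5·186534 − 340·1003)/196450 = 11833/3929.

m = -4.196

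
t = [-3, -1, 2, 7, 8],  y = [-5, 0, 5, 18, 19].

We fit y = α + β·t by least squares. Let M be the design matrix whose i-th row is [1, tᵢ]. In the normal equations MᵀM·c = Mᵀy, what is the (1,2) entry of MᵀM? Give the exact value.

13

Row 1 ↔ basis 1, column 2 ↔ basis t, so (MᵀM)_{1,2} = Σᵢ t = (1)·(-3) + (1)·(-1) + (1)·(2) + (1)·(7) + (1)·(8) = 13.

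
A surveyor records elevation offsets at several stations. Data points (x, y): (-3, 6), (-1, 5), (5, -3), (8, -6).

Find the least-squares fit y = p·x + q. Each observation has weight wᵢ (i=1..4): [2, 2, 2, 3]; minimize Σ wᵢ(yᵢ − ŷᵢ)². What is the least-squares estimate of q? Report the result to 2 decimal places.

Normal-equation sums: Σwᵢ·x·x = 262, Σwᵢ·x = 26, Σwᵢ·1 = 9.
And Σwᵢ·x·y = -220, Σwᵢ·y = -2.
Normal equations: [[262, 26]; [26, 9]]·[p, q]ᵀ = [-220, -2]ᵀ.
det = 262·9 − 26² = 1682.
p = ((-220)·9 − 26·(-2))/1682 = -964/841; q = (262·(-2) − 26·(-220))/1682 = 2598/841.

q = 3.09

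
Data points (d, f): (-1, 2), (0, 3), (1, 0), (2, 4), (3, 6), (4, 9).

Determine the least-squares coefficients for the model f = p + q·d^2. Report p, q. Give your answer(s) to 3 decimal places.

The normal system AᵀA·[p, q]ᵀ = Aᵀf is [[6, 31]; [31, 355]]·[p, q]ᵀ = [24, 216]ᵀ.
Eliminating q: 355·(row 1) − 31·(row 2) gives 1169·p = 355·24 − 31·216 = 1824, so p = 1824/1169.
Then q = (216 − 31·(1824/1169))/355 = 552/1169.

p = 1.560, q = 0.472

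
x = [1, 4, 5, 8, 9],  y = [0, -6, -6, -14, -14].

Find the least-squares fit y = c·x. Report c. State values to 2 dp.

c = -1.56

Compute the Gram sums: Σx·x = 187.
Right-hand side: Σx·y = -292.
So MᵀM·[c]ᵀ = Mᵀy: [[187]]·[c]ᵀ = [-292]ᵀ.
c = (-292)/187 = -1.5615.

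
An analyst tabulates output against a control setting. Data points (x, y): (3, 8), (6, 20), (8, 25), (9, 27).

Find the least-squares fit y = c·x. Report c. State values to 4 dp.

Sums needed: Σx·x = 190.
For Mᵀy: Σx·y = 587.
c = 587/190 = 3.08947.

c = 3.0895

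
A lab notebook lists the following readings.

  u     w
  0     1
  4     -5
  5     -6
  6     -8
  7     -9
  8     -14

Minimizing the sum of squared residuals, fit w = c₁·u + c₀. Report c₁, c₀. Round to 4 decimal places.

With design matrix X, XᵀX = [[190, 30]; [30, 6]] and Xᵀw = [-273, -41]ᵀ.
Eliminating c₀: 6·(row 1) − 30·(row 2) gives 240·c₁ = 6·(-273) − 30·(-41) = -408, so c₁ = -17/10.
Then c₀ = ((-41) − 30·(-17/10))/6 = 5/3.

c₁ = -1.7000, c₀ = 1.6667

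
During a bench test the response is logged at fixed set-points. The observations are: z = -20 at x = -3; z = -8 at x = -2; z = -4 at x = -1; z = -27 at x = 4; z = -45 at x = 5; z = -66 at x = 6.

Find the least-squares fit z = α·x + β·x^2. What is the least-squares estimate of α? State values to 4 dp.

α = 0.7692

Setting ∂/∂α … = 0 gives: 91·α + 369·β = -649;  369·α + 2275·β = -4149.
Determinant 91·2275 − 369² = 70864.
α = ((-649)·2275 − 369·(-4149))/70864 = 27253/35432; β = (91·(-4149) − 369·(-649))/70864 = -69039/35432.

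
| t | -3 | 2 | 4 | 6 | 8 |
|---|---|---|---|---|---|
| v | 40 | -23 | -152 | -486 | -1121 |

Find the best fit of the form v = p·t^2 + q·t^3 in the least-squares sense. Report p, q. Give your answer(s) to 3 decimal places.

The normal system AᵀA·[p, q]ᵀ = Aᵀv is [[5745, 41357]; [41357, 313689]]·[p, q]ᵀ = [-91404, -689920]ᵀ.
Eliminating q: 313689·(row 1) − 41357·(row 2) gives 91741856·p = 313689·(-91404) − 41357·(-689920) = -139407916, so p = -34851979/22935464.
Then q = ((-689920) − 41357·(-34851979/22935464))/313689 = -45848793/22935464.

p = -1.520, q = -1.999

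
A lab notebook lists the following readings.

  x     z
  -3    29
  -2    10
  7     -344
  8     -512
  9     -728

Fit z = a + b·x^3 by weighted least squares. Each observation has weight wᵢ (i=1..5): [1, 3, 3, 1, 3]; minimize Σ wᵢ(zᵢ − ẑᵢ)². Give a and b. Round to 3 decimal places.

Normal-equation sums: Σwᵢ·1 = 11, Σwᵢ·x^3 = 3677, Σwᵢ·x^3·x^3 = 2210335.
Right-hand side: Σwᵢ·z = -3669, Σwᵢ·x^3·z = -2209279.
So AᵀWA·[a, b]ᵀ = AᵀWz: [[11, 3677]; [3677, 2210335]]·[a, b]ᵀ = [-3669, -2209279]ᵀ.
det = 11·2210335 − 3677² = 10793356.
a = ((-3669)·2210335 − 3677·(-2209279))/10793356 = 3449942/2698339; b = (11·(-2209279) − 3677·(-3669))/10793356 = -2702789/2698339.

a = 1.279, b = -1.002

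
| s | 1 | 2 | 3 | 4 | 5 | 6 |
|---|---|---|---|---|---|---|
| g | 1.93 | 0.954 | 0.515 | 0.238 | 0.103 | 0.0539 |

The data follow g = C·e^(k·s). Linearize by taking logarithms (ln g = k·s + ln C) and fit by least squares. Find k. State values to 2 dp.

Taking logs, ln g = k·s + ln C, so regress ln g on s.
Sums: Σs = 21.0000, Σ(s)² = 91.0000, Σln g = -6.6823, Σs·ln g = -36.0582.
Normal system: [[91.0000, 21.0000]; [21.0000, 6]]·[k, ln C]ᵀ = [-36.0582, -6.6823]ᵀ.
Solving (det = 105.0000): k = -0.72401, ln C = 1.42033.

k = -0.72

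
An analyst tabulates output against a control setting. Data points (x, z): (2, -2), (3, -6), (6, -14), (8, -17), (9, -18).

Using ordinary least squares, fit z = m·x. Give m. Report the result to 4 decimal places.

Entries of AᵀA: Σx·x = 194.
And Σx·z = -404.
So AᵀA·[m]ᵀ = Aᵀz: [[194]]·[m]ᵀ = [-404]ᵀ.
Hence m = -404 / 194 ≈ -2.08247.

m = -2.0825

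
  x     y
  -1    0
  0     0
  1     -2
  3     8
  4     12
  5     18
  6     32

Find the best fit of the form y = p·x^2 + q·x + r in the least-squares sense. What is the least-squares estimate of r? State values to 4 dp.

Forming AᵀA = [[2260, 432, 88]; [432, 88, 18]; [88, 18, 7]] and Aᵀy = [1864, 352, 68]ᵀ gives AᵀA·[p, q, r]ᵀ = Aᵀy.
Solving the 3×3 system (Gaussian elimination) gives p = 2474/2541, q = -470/847, r = -2792/2541.

r = -1.0988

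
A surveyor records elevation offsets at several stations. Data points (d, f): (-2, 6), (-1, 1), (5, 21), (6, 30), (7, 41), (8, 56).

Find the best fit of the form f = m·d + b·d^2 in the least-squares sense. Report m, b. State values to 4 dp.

The normal system AᵀA·[m, b]ᵀ = Aᵀf is [[179, 1187]; [1187, 8435]]·[m, b]ᵀ = [1007, 7223]ᵀ.
Δ = 179·8435 − 1187² = 100896.
m = (1007·8435 − 1187·7223)/100896 = -3319/4204; b = (179·7223 − 1187·1007)/100896 = 4067/4204.

m = -0.7895, b = 0.9674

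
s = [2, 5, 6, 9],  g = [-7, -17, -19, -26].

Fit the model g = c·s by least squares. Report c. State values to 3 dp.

AᵀA·[c]ᵀ = Aᵀg reads: 146·c = -447.
c = (-447)/146 = -3.06164.

c = -3.062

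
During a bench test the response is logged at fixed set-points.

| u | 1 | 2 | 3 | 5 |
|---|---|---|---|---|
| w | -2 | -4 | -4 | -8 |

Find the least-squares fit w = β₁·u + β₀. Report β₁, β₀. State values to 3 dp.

Compute the Gram sums: Σu·u = 39, Σu = 11, Σ1 = 4.
And Σu·w = -62, Σw = -18.
MᵀM·[β₁, β₀]ᵀ = Mᵀw becomes [[39, 11]; [11, 4]]·[β₁, β₀]ᵀ = [-62, -18]ᵀ.
det = 39·4 − 11² = 35.
β₁ = ((-62)·4 − 11·(-18))/35 = -10/7; β₀ = (39·(-18) − 11·(-62))/35 = -4/7.

β₁ = -1.429, β₀ = -0.571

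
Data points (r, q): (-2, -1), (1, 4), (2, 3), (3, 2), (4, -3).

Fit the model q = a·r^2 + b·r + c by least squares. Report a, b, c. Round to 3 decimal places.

a = -0.672, b = 1.097, c = 3.813

AᵀA·[a, b, c]ᵀ = Aᵀq reads: 370·a + 92·b + 34·c = -18;  92·a + 34·b + 8·c = 6;  34·a + 8·b + 5·c = 5.
(Σr^2·r^2 = 370, Σr^2·r = 92, Σr^2 = 34, Σr·r = 34, Σr = 8, Σ1 = 5, Σr^2·q = -18, Σr·q = 6, Σq = 5.)
Row-reducing yields a = -428/637, b = 699/637, c = 347/91.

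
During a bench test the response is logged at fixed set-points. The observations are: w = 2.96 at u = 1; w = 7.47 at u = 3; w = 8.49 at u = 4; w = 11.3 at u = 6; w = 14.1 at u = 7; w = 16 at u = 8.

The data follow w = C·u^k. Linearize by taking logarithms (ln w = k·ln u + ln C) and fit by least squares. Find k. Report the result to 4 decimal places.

k = 0.7889

Let Y = ln w. Fitting Y = k·ln u + ln C by least squares:
AᵀA = [[14.4498, 8.3020]; [8.3020, 6]], rhs = [20.4336, 13.0785]ᵀ  (here Σln u = 8.3020, Σ(ln u)² = 14.4498, Σln w = 13.0785, Σln u·ln w = 20.4336).
Slope k = (n·Σln u·ln w − Σln u·Σln w)/(n·Σ(ln u)² − (Σln u)²) = (6·20.4336 − 8.3020·13.0785)/17.7753 = 0.78893; ln C = (Σln w − k·Σln u)/n = 1.08813.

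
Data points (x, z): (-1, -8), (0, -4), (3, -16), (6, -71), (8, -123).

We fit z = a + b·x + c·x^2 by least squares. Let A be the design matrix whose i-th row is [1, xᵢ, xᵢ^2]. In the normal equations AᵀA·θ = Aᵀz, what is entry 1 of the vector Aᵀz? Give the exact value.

Entry 1 ↔ basis 1, so (Aᵀz)_{1} = Σᵢ zᵢ = (1)·(-8) + (1)·(-4) + (1)·(-16) + (1)·(-71) + (1)·(-123) = -222.

-222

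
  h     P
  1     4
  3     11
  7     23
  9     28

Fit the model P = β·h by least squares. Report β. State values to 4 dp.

β = 3.2143

Forming MᵀM = [[140]] and MᵀP = [450]ᵀ gives MᵀM·[β]ᵀ = MᵀP.
β = 450/140 = 3.21429.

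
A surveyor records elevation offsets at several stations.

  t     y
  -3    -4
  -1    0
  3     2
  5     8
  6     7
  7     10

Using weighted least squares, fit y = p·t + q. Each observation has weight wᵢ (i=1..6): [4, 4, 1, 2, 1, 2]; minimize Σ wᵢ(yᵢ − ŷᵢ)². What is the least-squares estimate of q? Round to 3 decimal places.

The normal equations are: 233·p + 17·q = 316;  17·p + 14·q = 29.
(Σwᵢ·t·t = 233, Σwᵢ·t = 17, Σwᵢ·1 = 14, Σwᵢ·t·y = 316, Σwᵢ·y = 29.)
Eliminating q: 14·(row 1) − 17·(row 2) gives 2973·p = 14·316 − 17·29 = 3931, so p = 3931/2973.
Then q = (29 − 17·(3931/2973))/14 = 1385/2973.

q = 0.466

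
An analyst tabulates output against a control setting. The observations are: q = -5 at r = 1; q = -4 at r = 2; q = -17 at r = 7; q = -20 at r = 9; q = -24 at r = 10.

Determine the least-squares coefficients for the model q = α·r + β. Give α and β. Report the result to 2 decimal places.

Normal-equation sums: Σr·r = 235, Σr = 29, Σ1 = 5.
Moment sums: Σr·q = -552, Σq = -70.
MᵀM·[α, β]ᵀ = Mᵀq becomes [[235, 29]; [29, 5]]·[α, β]ᵀ = [-552, -70]ᵀ.
Eliminating β: 5·(row 1) − 29·(row 2) gives 334·α = 5·(-552) − 29·(-70) = -730, so α = -365/167.
Then β = ((-70) − 29·(-365/167))/5 = -221/167.

α = -2.19, β = -1.32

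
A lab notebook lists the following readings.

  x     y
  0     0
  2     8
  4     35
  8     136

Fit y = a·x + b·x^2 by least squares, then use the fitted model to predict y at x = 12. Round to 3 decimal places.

Compute the Gram sums: Σx·x = 84, Σx·x^2 = 584, Σx^2·x^2 = 4368.
Right-hand side: Σx·y = 1244, Σx^2·y = 9296.
Normal equations: [[84, 584]; [584, 4368]]·[a, b]ᵀ = [1244, 9296]ᵀ.
Δ = 84·4368 − 584² = 25856.
a = (1244·4368 − 584·9296)/25856 = 77/404; b = (84·9296 − 584·1244)/25856 = 1699/808.
At x = 12: ŷ = (77/404)·(12) + (1699/808)·(144) = 30813/101.

ŷ = 305.079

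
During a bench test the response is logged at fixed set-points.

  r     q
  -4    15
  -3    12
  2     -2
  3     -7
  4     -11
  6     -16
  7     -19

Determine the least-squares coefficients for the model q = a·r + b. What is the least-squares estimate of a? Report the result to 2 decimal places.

XᵀX·[a, b]ᵀ = Xᵀq reads: 139·a + 15·b = -394;  15·a + 7·b = -28.
det = 139·7 − 15² = 748.
a = ((-394)·7 − 15·(-28))/748 = -1169/374; b = (139·(-28) − 15·(-394))/748 = 1009/374.

a = -3.13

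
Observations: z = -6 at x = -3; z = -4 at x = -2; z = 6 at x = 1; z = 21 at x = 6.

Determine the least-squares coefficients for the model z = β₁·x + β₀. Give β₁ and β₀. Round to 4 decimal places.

β₁ = 3.0510, β₀ = 2.7245

Normal-equation sums: Σx·x = 50, Σx = 2, Σ1 = 4.
For Aᵀz: Σx·z = 158, Σz = 17.
Normal equations: [[50, 2]; [2, 4]]·[β₁, β₀]ᵀ = [158, 17]ᵀ.
det = 50·4 − 2² = 196.
β₁ = (158·4 − 2·17)/196 = 299/98; β₀ = (50·17 − 2·158)/196 = 267/98.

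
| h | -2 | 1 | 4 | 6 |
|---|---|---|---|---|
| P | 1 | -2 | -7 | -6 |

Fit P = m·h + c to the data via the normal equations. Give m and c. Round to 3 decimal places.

m = -0.993, c = -1.265

From the data, Σh·h = 57, Σh = 9, Σ1 = 4.
And Σh·P = -68, ΣP = -14.
So XᵀX·[m, c]ᵀ = XᵀP: [[57, 9]; [9, 4]]·[m, c]ᵀ = [-68, -14]ᵀ.
det = 57·4 − 9² = 147.
m = ((-68)·4 − 9·(-14))/147 = -146/147; c = (57·(-14) − 9·(-68))/147 = -62/49.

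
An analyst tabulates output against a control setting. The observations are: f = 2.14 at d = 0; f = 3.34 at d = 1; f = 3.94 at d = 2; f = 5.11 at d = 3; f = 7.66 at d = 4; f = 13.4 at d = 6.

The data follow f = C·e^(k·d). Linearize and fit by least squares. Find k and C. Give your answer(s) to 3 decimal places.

k = 0.298, C = 2.237

Linearized form: ln f = k·d + ln C. From the 6 transformed points,
AᵀA = [[66.0000, 16.0000]; [16.0000, 6]], rhs = [32.5575, 9.6004]ᵀ  (here Σd = 16.0000, Σ(d)² = 66.0000, Σln f = 9.6004, Σd·ln f = 32.5575).
Δ = 66.0000·6 − (16.0000)² = 140.0000; k = (32.5575·6 − 16.0000·9.6004)/140.0000 = 0.29813, ln C = (66.0000·9.6004 − 16.0000·32.5575)/140.0000 = 0.80506, so C = exp(0.80506) = 2.23682.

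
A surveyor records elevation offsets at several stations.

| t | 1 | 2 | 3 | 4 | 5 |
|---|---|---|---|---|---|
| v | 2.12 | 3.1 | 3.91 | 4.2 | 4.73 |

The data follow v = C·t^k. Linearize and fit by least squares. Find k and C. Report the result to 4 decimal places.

k = 0.4966, C = 2.1632

Taking logs, ln v = k·ln t + ln C, so regress ln v on ln t.
AᵀA = [[6.1995, 4.7875]; [4.7875, 5]], rhs = [6.7726, 6.2354]ᵀ  (here Σln t = 4.7875, Σ(ln t)² = 6.1995, Σln v = 6.2354, Σln t·ln v = 6.7726).
Δ = 6.1995·5 − (4.7875)² = 8.0774; k = (6.7726·5 − 4.7875·6.2354)/8.0774 = 0.49661, ln C = (6.1995·6.2354 − 4.7875·6.7726)/8.0774 = 0.77157, so C = exp(0.77157) = 2.16316.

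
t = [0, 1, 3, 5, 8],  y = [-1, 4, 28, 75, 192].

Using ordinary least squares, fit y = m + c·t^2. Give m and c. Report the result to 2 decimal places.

Sums needed: Σ1 = 5, Σt^2 = 99, Σt^2·t^2 = 4803.
Moment sums: Σy = 298, Σt^2·y = 14419.
So AᵀA·[m, c]ᵀ = Aᵀy: [[5, 99]; [99, 4803]]·[m, c]ᵀ = [298, 14419]ᵀ.
Eliminating c: 4803·(row 1) − 99·(row 2) gives 14214·m = 4803·298 − 99·14419 = 3813, so m = 1271/4738.
Then c = (14419 − 99·(1271/4738))/4803 = 42593/14214.

m = 0.27, c = 3.00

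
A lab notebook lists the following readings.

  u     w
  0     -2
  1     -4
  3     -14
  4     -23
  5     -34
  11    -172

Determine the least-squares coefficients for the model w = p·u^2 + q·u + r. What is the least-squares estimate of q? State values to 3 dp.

Normal-equation sums: Σu^2·u^2 = 15604, Σu^2·u = 1548, Σu^2 = 172, Σu·u = 172, Σu = 24, Σ1 = 6.
Right-hand side: Σu^2·w = -22160, Σu·w = -2200, Σw = -249.
MᵀM·[p, q, r]ᵀ = Mᵀw becomes [[15604, 1548, 172]; [1548, 172, 24]; [172, 24, 6]]·[p, q, r]ᵀ = [-22160, -2200, -249]ᵀ.
Row-reducing yields p = -39837/26840, q = 5117/5368, r = -3373/1220.

q = 0.953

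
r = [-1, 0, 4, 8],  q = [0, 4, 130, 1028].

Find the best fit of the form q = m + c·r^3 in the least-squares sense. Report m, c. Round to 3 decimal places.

m = 2.648, c = 2.002

With design matrix A, AᵀA = [[4, 575]; [575, 266241]] and Aᵀq = [1162, 534656]ᵀ.
Determinant 4·266241 − 575² = 734339.
m = (1162·266241 − 575·534656)/734339 = 1944842/734339; c = (4·534656 − 575·1162)/734339 = 1470474/734339.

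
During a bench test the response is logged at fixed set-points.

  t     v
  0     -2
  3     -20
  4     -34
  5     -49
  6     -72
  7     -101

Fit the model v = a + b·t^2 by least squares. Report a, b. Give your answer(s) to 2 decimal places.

a = -1.44, b = -2.00

With design matrix X, XᵀX = [[6, 135]; [135, 4659]] and Xᵀv = [-278, -9490]ᵀ.
Eliminating b: 4659·(row 1) − 135·(row 2) gives 9729·a = 4659·(-278) − 135·(-9490) = -14052, so a = -4684/3243.
Then b = ((-9490) − 135·(-4684/3243))/4659 = -6470/3243.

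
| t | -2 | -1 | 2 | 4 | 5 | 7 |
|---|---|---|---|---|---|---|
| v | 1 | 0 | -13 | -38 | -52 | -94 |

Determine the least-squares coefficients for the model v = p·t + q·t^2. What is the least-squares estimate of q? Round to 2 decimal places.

Sums needed: Σt·t = 99, Σt·t^2 = 531, Σt^2·t^2 = 3315.
For Mᵀv: Σt·v = -1098, Σt^2·v = -6562.
Δ = 99·3315 − 531² = 46224.
p = ((-1098)·3315 − 531·(-6562))/46224 = -2159/642; q = (99·(-6562) − 531·(-1098))/46224 = -925/642.

q = -1.44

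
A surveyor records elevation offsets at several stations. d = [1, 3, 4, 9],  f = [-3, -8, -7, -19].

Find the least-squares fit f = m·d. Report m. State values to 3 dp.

With design matrix A, AᵀA = [[107]] and Aᵀf = [-226]ᵀ.
m = (-226)/107 = -2.11215.

m = -2.112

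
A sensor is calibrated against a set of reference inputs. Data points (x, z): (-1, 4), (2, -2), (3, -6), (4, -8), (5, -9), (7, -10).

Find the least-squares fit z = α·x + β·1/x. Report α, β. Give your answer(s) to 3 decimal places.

Forming MᵀM = [[104, 6]; [6, 261781/176400]] and Mᵀz = [-173, -428/35]ᵀ gives MᵀM·[α, β]ᵀ = Mᵀz.
Δ = 104·(261781/176400) − 6² = 2609353/22050.
α = ((-173)·(261781/176400) − 6·(-428/35))/(2609353/22050) = -32345393/20874824; β = (104·(-428/35) − 6·(-173))/(2609353/22050) = -5154660/2609353.

α = -1.549, β = -1.975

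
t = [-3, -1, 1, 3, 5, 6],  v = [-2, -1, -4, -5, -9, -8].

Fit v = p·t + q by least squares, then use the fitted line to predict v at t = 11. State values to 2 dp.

v̂ = -12.64

XᵀX·[p, q]ᵀ = Xᵀv reads: 81·p + 11·q = -105;  11·p + 6·q = -29.
(Σt·t = 81, Σt = 11, Σ1 = 6, Σt·v = -105, Σv = -29.)
Eliminating q: 6·(row 1) − 11·(row 2) gives 365·p = 6·(-105) − 11·(-29) = -311, so p = -311/365.
Then q = ((-29) − 11·(-311/365))/6 = -1194/365.
At t = 11: v̂ = (-311/365)·(11) + (-1194/365)·(1) = -923/73.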